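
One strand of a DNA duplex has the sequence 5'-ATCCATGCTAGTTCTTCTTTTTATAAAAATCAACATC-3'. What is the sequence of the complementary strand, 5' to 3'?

5′-GATGTTGATTTTTATAAAAAGAAGAACTAGCATGGAT-3′

Pairing A↔T and G↔C gives TAGGTACGATCAAGAAGAAAAATATTTTTAGTTGTAG, running 3'→5'. Reverse for the 5'→3' convention.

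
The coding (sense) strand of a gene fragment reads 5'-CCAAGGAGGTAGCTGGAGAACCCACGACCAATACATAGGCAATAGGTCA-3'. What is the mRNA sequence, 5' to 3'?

5'-CCAAGGAGGUAGCUGGAGAACCCACGACCAAUACAUAGGCAAUAGGUCA-3'

mRNA has the coding-strand sequence with U in place of T.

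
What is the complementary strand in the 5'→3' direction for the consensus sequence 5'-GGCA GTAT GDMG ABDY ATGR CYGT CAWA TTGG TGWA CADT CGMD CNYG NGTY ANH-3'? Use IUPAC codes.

5'-DNTRACNCRNGHKCGAHTGTWCACCAATWTGACRGYCATRHVTCKHCATACTGCC-3'

Standard pairs A↔T, G↔C; ambiguity codes pair R↔Y, M↔K, W↔W, B↔V, D↔H, N↔N. Complement (CCGTCATACHKCTVHRTACYGRCAGTWTAACCACWTGTHAGCKHGNRCNCARTND), then reverse for 5'→3'.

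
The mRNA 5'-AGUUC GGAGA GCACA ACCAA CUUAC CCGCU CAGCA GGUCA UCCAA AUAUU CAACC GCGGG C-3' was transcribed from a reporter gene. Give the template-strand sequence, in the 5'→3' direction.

5'-GCCCGCGGTTGAATATTTGGATGACCTGCTGAGCGGGTAAGTTGGTTGTGCTCTCCGAACT-3'

Replace U with T to get the coding DNA strand: AGTTCGGAGAGCACAACCAACTTACCCGCTCAGCAGGTCATCCAAATATTCAACCGCGGGC. The template strand is its reverse complement (complement TCAAGCCTCTCGTGTTGGTTGAATGGGCGAGTCGTCCAGTAGGTTTATAAGTTGGCGCCCG, then reverse).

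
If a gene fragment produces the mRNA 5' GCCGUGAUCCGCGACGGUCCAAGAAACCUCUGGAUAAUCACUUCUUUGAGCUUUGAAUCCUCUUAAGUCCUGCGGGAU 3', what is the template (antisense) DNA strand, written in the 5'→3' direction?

Replace U with T to get the coding DNA strand: GCCGTGATCCGCGACGGTCCAAGAAACCTCTGGATAATCACTTCTTTGAGCTTTGAATCCTCTTAAGTCCTGCGGGAT. The template strand is its reverse complement (complement CGGCACTAGGCGCTGCCAGGTTCTTTGGAGACCTATTAGTGAAGAAACTCGAAACTTAGGAGAATTCAGGACGCCCTA, then reverse).

5'-ATCCCGCAGGACTTAAGAGGATTCAAAGCTCAAAGAAGTGATTATCCAGAGGTTTCTTGGACCGTCGCGGATCACGGC-3'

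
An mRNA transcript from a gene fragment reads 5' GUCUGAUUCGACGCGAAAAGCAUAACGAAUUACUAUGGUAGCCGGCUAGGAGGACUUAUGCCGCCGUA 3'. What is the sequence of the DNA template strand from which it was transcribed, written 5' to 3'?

5'-TACGGCGGCATAAGTCCTCCTAGCCGGCTACCATAGTAATTCGTTATGCTTTTCGCGTCGAATCAGAC-3'

Replace U with T to get the coding DNA strand: GTCTGATTCGACGCGAAAAGCATAACGAATTACTATGGTAGCCGGCTAGGAGGACTTATGCCGCCGTA. The template strand is its reverse complement (complement CAGACTAAGCTGCGCTTTTCGTATTGCTTAATGATACCATCGGCCGATCCTCCTGAATACGGCGGCAT, then reverse).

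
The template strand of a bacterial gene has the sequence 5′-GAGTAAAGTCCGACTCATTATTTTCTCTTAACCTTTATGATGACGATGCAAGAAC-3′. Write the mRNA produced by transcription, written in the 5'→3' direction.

5'-GUUCUUGCAUCGUCAUCAUAAAGGUUAAGAGAAAAUAAUGAGUCGGACUUUACUC-3'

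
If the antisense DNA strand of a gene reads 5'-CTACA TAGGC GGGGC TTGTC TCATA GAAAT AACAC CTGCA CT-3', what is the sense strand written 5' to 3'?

5'-AGTGCAGGTGTTATTTCTATGAGACAAGCCCCGCCTATGTAG-3'

The coding strand is complementary and antiparallel to the template: take the complement (A↔T, G↔C) and reverse.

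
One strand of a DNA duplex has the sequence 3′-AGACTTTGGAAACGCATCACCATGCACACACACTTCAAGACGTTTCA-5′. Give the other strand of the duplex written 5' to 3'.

5'-TCTGAAACCTTTGCGTAGTGGTACGTGTGTGTGAAGTTCTGCAAAGT-3'

The strand is given 3'→5', so its complement runs 5'→3' in the same left-to-right order: pair each base A↔T, G↔C.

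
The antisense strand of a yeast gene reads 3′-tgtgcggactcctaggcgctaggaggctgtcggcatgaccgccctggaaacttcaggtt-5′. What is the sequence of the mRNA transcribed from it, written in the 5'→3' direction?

Reading the template 3'→5' as shown, RNA polymerase pairs each base (A→U, T→A, G↔C) to build mRNA 5'→3' directly.

5'-ACACGCCUGAGGAUCCGCGAUCCUCCGACAGCCGUACUGGCGGGACCUUUGAAGUCCAA-3'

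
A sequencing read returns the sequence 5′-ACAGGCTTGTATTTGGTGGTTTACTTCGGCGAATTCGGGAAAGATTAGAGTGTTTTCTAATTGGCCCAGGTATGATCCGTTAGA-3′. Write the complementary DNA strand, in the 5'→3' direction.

5'-TCTAACGGATCATACCTGGGCCAATTAGAAAACACTCTAATCTTTCCCGAATTCGCCGAAGTAAACCACCAAATACAAGCCTGT-3'

Pairing A↔T and G↔C gives TGTCCGAACATAAACCACCAAATGAAGCCGCTTAAGCCCTTTCTAATCTCACAAAAGATTAACCGGGTCCATACTAGGCAATCT, running 3'→5'. Reverse for the 5'→3' convention.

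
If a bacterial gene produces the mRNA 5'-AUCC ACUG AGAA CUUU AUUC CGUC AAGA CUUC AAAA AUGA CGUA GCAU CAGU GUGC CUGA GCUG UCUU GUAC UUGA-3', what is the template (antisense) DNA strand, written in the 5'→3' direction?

5'-TCAAGTACAAGACAGCTCAGGCACACTGATGCTACGTCATTTTTGAAGTCTTGACGGAATAAAGTTCTCAGTGGAT-3'

Replace U with T to get the coding DNA strand: ATCCACTGAGAACTTTATTCCGTCAAGACTTCAAAAATGACGTAGCATCAGTGTGCCTGAGCTGTCTTGTACTTGA. The template strand is its reverse complement (complement TAGGTGACTCTTGAAATAAGGCAGTTCTGAAGTTTTTACTGCATCGTAGTCACACGGACTCGACAGAACATGAACT, then reverse).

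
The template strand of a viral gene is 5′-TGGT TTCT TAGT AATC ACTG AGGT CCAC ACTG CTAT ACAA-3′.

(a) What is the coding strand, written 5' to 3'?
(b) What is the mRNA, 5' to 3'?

(a) The coding strand is the reverse complement of the template: complement ACCAAAGAATCATTAGTGACTCCAGGTGTGACGATATGTT, then reverse.
(b) mRNA has the coding-strand sequence with T→U.

(a) 5'-TTGTATAGCAGTGTGGACCTCAGTGATTACTAAGAAACCA-3'
(b) 5'-UUGUAUAGCAGUGUGGACCUCAGUGAUUACUAAGAAACCA-3'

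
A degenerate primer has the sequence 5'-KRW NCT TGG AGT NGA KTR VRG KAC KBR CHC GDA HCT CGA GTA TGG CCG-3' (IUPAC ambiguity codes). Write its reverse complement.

5'-CGGCCATACTCGAGDTHCGDGYVMGTMCYBYAMTCNACTCCAAGNWYM-3'

Standard pairs A↔T, G↔C; ambiguity codes pair R↔Y, K↔M, W↔W, B↔V, D↔H, N↔N. Complement (MYWNGAACCTCANCTMAYBYCMTGMVYGDGCHTDGAGCTCATACCGGC), then reverse for 5'→3'.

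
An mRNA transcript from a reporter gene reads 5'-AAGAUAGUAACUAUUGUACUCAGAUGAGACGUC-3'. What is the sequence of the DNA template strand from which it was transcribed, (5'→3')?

5'-GACGTCTCATCTGAGTACAATAGTTACTATCTT-3'

Replace U with T to get the coding DNA strand: AAGATAGTAACTATTGTACTCAGATGAGACGTC. The template strand is its reverse complement (complement TTCTATCATTGATAACATGAGTCTACTCTGCAG, then reverse).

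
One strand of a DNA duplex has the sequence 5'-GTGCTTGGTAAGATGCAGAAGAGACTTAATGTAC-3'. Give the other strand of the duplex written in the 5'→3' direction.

Pairing A↔T and G↔C gives CACGAACCATTCTACGTCTTCTCTGAATTACATG, running 3'→5'. Reverse for the 5'→3' convention.

5'-GTACATTAAGTCTCTTCTGCATCTTACCAAGCAC-3'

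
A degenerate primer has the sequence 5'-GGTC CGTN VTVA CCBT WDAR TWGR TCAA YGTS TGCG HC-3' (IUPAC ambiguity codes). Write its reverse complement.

Standard pairs A↔T, G↔C; ambiguity codes pair R↔Y, W↔W, S↔S, B↔V, D↔H, N↔N. Complement (CCAGGCANBABTGGVAWHTYAWCYAGTTRCASACGCDG), then reverse for 5'→3'.

5'-GDCGCASACRTTGAYCWAYTHWAVGGTBABNACGGACC-3'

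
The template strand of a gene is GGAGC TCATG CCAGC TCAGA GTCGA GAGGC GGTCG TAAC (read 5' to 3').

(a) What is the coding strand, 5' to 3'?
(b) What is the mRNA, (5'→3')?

(a) 5'-GTTACGACCGCCTCTCGACTCTGAGCTGGCATGAGCTCC-3'
(b) 5'-GUUACGACCGCCUCUCGACUCUGAGCUGGCAUGAGCUCC-3'

(a) The coding strand is the reverse complement of the template: complement CCTCGAGTACGGTCGAGTCTCAGCTCTCCGCCAGCATTG, then reverse.
(b) mRNA has the coding-strand sequence with T→U.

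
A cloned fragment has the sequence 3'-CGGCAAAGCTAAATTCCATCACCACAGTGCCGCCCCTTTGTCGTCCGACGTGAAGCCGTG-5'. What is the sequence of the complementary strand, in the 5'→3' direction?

The strand is given 3'→5', so its complement runs 5'→3' in the same left-to-right order: pair each base A↔T, G↔C.

5'-GCCGTTTCGATTTAAGGTAGTGGTGTCACGGCGGGGAAACAGCAGGCTGCACTTCGGCAC-3'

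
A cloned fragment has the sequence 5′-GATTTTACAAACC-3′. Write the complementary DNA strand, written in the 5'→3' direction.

Pairing A↔T and G↔C gives CTAAAATGTTTGG, running 3'→5'. Reverse for the 5'→3' convention.

5'-GGTTTGTAAAATC-3'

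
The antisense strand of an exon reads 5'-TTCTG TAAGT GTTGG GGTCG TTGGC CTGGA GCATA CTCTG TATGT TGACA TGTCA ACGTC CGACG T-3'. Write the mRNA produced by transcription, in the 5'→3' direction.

5'-ACGUCGGACGUUGACAUGUCAACAUACAGAGUAUGCUCCAGGCCAACGACCCCAACACUUACAGAA-3'

RNA polymerase reads the template 3'→5' and synthesizes mRNA 5'→3' by base-pairing (A→U, T→A, G↔C). The complement of the template is AAGACATTCACAACCCCAGCAACCGGACCTCGTATGAGACATACAACTGTACAGTTGCAGGCTGCA; antiparallel, so 5'→3' the coding strand is ACGTCGGACGTTGACATGTCAACATACAGAGTATGCTCCAGGCCAACGACCCCAACACTTACAGAA. Replace T with U for the mRNA.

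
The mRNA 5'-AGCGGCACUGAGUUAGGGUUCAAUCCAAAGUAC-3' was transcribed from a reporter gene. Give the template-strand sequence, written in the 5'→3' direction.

Replace U with T to get the coding DNA strand: AGCGGCACTGAGTTAGGGTTCAATCCAAAGTAC. The template strand is its reverse complement (complement TCGCCGTGACTCAATCCCAAGTTAGGTTTCATG, then reverse).

5′-GTACTTTGGATTGAACCCTAACTCAGTGCCGCT-3′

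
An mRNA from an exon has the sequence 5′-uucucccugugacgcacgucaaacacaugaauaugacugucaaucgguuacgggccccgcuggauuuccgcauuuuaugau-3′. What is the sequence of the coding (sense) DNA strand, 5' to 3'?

5'-TTCTCCCTGTGACGCACGTCAAACACATGAATATGACTGTCAATCGGTTACGGGCCCCGCTGGATTTCCGCATTTTATGAT-3'

The coding DNA strand has the same 5'→3' sequence as the mRNA with U replaced by T.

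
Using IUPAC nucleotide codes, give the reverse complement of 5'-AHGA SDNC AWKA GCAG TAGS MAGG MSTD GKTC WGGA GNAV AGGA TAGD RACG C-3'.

5'-GCGTYHCTATCCTBTNCTCCWGAMCHASKCCTKSCTACTGCTMWTGNHSTCDT-3'

Standard pairs A↔T, G↔C; ambiguity codes pair R↔Y, M↔K, W↔W, S↔S, D↔H, V↔B, N↔N. Complement (TDCTSHNGTWMTCGTCATCSKTCCKSAHCMAGWCCTCNTBTCCTATCHYTGCG), then reverse for 5'→3'.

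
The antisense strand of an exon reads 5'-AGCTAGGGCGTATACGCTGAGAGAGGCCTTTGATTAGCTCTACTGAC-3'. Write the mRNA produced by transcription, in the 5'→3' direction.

RNA polymerase reads the template 3'→5' and synthesizes mRNA 5'→3' by base-pairing (A→U, T→A, G↔C). The complement of the template is TCGATCCCGCATATGCGACTCTCTCCGGAAACTAATCGAGATGACTG; antiparallel, so 5'→3' the coding strand is GTCAGTAGAGCTAATCAAAGGCCTCTCTCAGCGTATACGCCCTAGCT. Replace T with U for the mRNA.

5′-GUCAGUAGAGCUAAUCAAAGGCCUCUCUCAGCGUAUACGCCCUAGCU-3′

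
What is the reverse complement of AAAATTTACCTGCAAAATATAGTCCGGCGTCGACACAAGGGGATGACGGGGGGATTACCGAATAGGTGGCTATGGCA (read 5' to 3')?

5'-TGCCATAGCCACCTATTCGGTAATCCCCCCGTCATCCCCTTGTGTCGACGCCGGACTATATTTTGCAGGTAAATTTT-3'

Reading the sequence 3'→5' and pairing each base (A↔T, G↔C) gives the reverse complement directly.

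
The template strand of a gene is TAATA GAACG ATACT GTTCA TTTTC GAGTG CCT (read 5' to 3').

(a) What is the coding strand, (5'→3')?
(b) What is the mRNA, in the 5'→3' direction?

(a) 5'-AGGCACTCGAAAATGAACAGTATCGTTCTATTA-3'
(b) 5'-AGGCACUCGAAAAUGAACAGUAUCGUUCUAUUA-3'

(a) The coding strand is the reverse complement of the template: complement ATTATCTTGCTATGACAAGTAAAAGCTCACGGA, then reverse.
(b) mRNA has the coding-strand sequence with T→U.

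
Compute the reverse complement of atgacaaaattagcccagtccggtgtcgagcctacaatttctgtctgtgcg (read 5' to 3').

Complement each base (A↔T, G↔C): TACTGTTTTAATCGGGTCAGGCCACAGCTCGGATGTTAAAGACAGACACGC. Then reverse.

5'-CGCACAGACAGAAATTGTAGGCTCGACACCGGACTGGGCTAATTTTGTCAT-3'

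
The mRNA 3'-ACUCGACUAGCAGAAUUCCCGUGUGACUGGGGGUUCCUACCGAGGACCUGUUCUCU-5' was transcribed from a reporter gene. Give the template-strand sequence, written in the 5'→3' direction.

5'-TGAGCTGATCGTCTTAAGGGCACACTGACCCCCAAGGATGGCTCCTGGACAAGAGA-3'

Written 5'→3' the mRNA is UCUCUUGUCCAGGAGCCAUCCUUGGGGGUCAGUGUGCCCUUAAGACGAUCAGCUCA, so the coding DNA strand is TCTCTTGTCCAGGAGCCATCCTTGGGGGTCAGTGTGCCCTTAAGACGATCAGCTCA. The template is its reverse complement.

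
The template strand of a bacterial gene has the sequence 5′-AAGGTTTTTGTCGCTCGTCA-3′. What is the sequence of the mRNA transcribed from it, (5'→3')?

5′-UGACGAGCGACAAAAACCUU-3′

RNA polymerase reads the template 3'→5' and synthesizes mRNA 5'→3' by base-pairing (A→U, T→A, G↔C). The complement of the template is TTCCAAAAACAGCGAGCAGT; antiparallel, so 5'→3' the coding strand is TGACGAGCGACAAAAACCTT. Replace T with U for the mRNA.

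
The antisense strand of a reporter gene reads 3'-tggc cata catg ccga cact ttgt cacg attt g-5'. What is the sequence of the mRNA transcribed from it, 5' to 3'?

Reading the template 3'→5' as shown, RNA polymerase pairs each base (A→U, T→A, G↔C) to build mRNA 5'→3' directly.

5'-ACCGGUAUGUACGGCUGUGAAACAGUGCUAAAC-3'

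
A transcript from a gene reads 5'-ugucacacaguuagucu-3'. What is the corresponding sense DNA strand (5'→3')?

5'-TGTCACACAGTTAGTCT-3'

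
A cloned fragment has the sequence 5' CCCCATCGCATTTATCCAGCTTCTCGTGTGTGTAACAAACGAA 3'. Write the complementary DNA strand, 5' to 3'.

5'-TTCGTTTGTTACACACACGAGAAGCTGGATAAATGCGATGGGG-3'

The complement of CCCCATCGCATTTATCCAGCTTCTCGTGTGTGTAACAAACGAA is GGGGTAGCGTAAATAGGTCGAAGAGCACACACATTGTTTGCTT (A↔T, G↔C). DNA strands are antiparallel, so the complementary strand runs 3'→5'; reversing gives the 5'→3' form.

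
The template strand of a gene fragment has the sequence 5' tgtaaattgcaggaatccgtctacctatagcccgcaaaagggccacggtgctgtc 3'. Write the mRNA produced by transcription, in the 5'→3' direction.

5′-GACAGCACCGUGGCCCUUUUGCGGGCUAUAGGUAGACGGAUUCCUGCAAUUUACA-3′

The mRNA has the sequence of the coding strand (reverse complement of the template) with T→U. Reverse complement of TGTAAATTGCAGGAATCCGTCTACCTATAGCCCGCAAAAGGGCCACGGTGCTGTC is GACAGCACCGTGGCCCTTTTGCGGGCTATAGGTAGACGGATTCCTGCAATTTACA; then T→U.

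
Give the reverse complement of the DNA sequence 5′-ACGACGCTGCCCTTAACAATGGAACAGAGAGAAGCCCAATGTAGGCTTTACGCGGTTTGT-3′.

5′-ACAAACCGCGTAAAGCCTACATTGGGCTTCTCTCTGTTCCATTGTTAAGGGCAGCGTCGT-3′

Complement each base (A↔T, G↔C): TGCTGCGACGGGAATTGTTACCTTGTCTCTCTTCGGGTTACATCCGAAATGCGCCAAACA. Then reverse.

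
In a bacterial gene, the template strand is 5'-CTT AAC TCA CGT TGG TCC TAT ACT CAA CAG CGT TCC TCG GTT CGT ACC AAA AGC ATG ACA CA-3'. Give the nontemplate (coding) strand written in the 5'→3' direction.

5'-TGTGTCATGCTTTTGGTACGAACCGAGGAACGCTGTTGAGTATAGGACCAACGTGAGTTAAG-3'

The coding strand is complementary and antiparallel to the template: take the complement (A↔T, G↔C) and reverse.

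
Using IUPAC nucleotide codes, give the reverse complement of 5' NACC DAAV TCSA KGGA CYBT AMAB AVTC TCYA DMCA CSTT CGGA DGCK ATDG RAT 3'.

Standard pairs A↔T, G↔C; ambiguity codes pair R↔Y, M↔K, S↔S, B↔V, D↔H, N↔N. Complement (NTGGHTTBAGSTMCCTGRVATKTVTBAGAGRTHKGTGSAAGCCTHCGMTAHCYTA), then reverse for 5'→3'.

5'-ATYCHATMGCHTCCGAASGTGKHTRGAGABTVTKTAVRGTCCMTSGABTTHGGTN-3'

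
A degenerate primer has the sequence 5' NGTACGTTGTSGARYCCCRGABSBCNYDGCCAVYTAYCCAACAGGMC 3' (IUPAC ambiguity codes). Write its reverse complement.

5'-GKCCTGTTGGRTARBTGGCHRNGVSVTCYGGGRYTCSACAACGTACN-3'

Standard pairs A↔T, G↔C; ambiguity codes pair R↔Y, M↔K, S↔S, B↔V, D↔H, N↔N. Complement (NCATGCAACASCTYRGGGYCTVSVGNRHCGGTBRATRGGTTGTCCKG), then reverse for 5'→3'.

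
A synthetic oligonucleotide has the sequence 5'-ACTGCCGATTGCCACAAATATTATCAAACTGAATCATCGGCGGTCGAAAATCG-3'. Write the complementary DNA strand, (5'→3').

5'-CGATTTTCGACCGCCGATGATTCAGTTTGATAATATTTGTGGCAATCGGCAGT-3'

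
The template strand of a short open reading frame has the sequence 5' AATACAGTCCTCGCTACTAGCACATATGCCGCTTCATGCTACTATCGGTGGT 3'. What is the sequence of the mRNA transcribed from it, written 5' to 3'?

5'-ACCACCGAUAGUAGCAUGAAGCGGCAUAUGUGCUAGUAGCGAGGACUGUAUU-3'

RNA polymerase reads the template 3'→5' and synthesizes mRNA 5'→3' by base-pairing (A→U, T→A, G↔C). The complement of the template is TTATGTCAGGAGCGATGATCGTGTATACGGCGAAGTACGATGATAGCCACCA; antiparallel, so 5'→3' the coding strand is ACCACCGATAGTAGCATGAAGCGGCATATGTGCTAGTAGCGAGGACTGTATT. Replace T with U for the mRNA.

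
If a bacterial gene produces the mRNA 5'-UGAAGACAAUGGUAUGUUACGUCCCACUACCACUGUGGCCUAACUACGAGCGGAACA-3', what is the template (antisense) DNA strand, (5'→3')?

Replace U with T to get the coding DNA strand: TGAAGACAATGGTATGTTACGTCCCACTACCACTGTGGCCTAACTACGAGCGGAACA. The template strand is its reverse complement (complement ACTTCTGTTACCATACAATGCAGGGTGATGGTGACACCGGATTGATGCTCGCCTTGT, then reverse).

5'-TGTTCCGCTCGTAGTTAGGCCACAGTGGTAGTGGGACGTAACATACCATTGTCTTCA-3'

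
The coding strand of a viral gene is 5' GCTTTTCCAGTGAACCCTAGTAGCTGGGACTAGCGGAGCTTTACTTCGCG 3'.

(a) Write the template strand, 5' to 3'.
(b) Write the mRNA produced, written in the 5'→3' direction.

(a) The template strand is the reverse complement of the coding strand: complement CGAAAAGGTCACTTGGGATCATCGACCCTGATCGCCTCGAAATGAAGCGC, then reverse.
(b) mRNA matches the coding strand with T→U.

(a) 5′-CGCGAAGTAAAGCTCCGCTAGTCCCAGCTACTAGGGTTCACTGGAAAAGC-3′
(b) 5′-GCUUUUCCAGUGAACCCUAGUAGCUGGGACUAGCGGAGCUUUACUUCGCG-3′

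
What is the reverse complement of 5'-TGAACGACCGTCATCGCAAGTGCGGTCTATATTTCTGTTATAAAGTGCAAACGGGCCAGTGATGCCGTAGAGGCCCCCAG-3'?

Reading the sequence 3'→5' and pairing each base (A↔T, G↔C) gives the reverse complement directly.

5'-CTGGGGGCCTCTACGGCATCACTGGCCCGTTTGCACTTTATAACAGAAATATAGACCGCACTTGCGATGACGGTCGTTCA-3'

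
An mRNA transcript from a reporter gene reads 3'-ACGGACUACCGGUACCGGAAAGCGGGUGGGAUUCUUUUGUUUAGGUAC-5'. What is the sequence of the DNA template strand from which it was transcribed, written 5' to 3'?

5'-TGCCTGATGGCCATGGCCTTTCGCCCACCCTAAGAAAACAAATCCATG-3'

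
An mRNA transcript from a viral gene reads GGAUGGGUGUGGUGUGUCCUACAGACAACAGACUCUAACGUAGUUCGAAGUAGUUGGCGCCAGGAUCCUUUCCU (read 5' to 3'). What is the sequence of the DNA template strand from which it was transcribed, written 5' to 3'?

5'-AGGAAAGGATCCTGGCGCCAACTACTTCGAACTACGTTAGAGTCTGTTGTCTGTAGGACACACCACACCCATCC-3'

Replace U with T to get the coding DNA strand: GGATGGGTGTGGTGTGTCCTACAGACAACAGACTCTAACGTAGTTCGAAGTAGTTGGCGCCAGGATCCTTTCCT. The template strand is its reverse complement (complement CCTACCCACACCACACAGGATGTCTGTTGTCTGAGATTGCATCAAGCTTCATCAACCGCGGTCCTAGGAAAGGA, then reverse).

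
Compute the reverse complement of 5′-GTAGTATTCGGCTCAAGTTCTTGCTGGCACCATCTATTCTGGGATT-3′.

5'-AATCCCAGAATAGATGGTGCCAGCAAGAACTTGAGCCGAATACTAC-3'

Reading the sequence 3'→5' and pairing each base (A↔T, G↔C) gives the reverse complement directly.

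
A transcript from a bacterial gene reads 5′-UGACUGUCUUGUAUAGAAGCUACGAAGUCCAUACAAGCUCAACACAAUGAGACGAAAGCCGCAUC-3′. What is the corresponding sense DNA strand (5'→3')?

5'-TGACTGTCTTGTATAGAAGCTACGAAGTCCATACAAGCTCAACACAATGAGACGAAAGCCGCATC-3'

The coding DNA strand has the same 5'→3' sequence as the mRNA with U replaced by T.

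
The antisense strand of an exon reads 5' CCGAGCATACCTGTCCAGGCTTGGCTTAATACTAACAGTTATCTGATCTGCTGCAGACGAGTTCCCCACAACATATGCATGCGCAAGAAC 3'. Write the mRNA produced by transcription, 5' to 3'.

The mRNA has the sequence of the coding strand (reverse complement of the template) with T→U. Reverse complement of CCGAGCATACCTGTCCAGGCTTGGCTTAATACTAACAGTTATCTGATCTGCTGCAGACGAGTTCCCCACAACATATGCATGCGCAAGAAC is GTTCTTGCGCATGCATATGTTGTGGGGAACTCGTCTGCAGCAGATCAGATAACTGTTAGTATTAAGCCAAGCCTGGACAGGTATGCTCGG; then T→U.

5'-GUUCUUGCGCAUGCAUAUGUUGUGGGGAACUCGUCUGCAGCAGAUCAGAUAACUGUUAGUAUUAAGCCAAGCCUGGACAGGUAUGCUCGG-3'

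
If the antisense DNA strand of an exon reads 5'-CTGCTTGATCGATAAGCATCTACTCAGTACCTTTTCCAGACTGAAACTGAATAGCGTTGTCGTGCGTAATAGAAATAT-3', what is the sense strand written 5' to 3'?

5′-ATATTTCTATTACGCACGACAACGCTATTCAGTTTCAGTCTGGAAAAGGTACTGAGTAGATGCTTATCGATCAAGCAG-3′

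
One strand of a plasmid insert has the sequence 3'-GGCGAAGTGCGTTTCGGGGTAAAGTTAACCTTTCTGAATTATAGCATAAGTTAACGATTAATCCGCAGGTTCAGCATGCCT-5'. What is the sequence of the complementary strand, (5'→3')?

The strand is given 3'→5', so its complement runs 5'→3' in the same left-to-right order: pair each base A↔T, G↔C.

5'-CCGCTTCACGCAAAGCCCCATTTCAATTGGAAAGACTTAATATCGTATTCAATTGCTAATTAGGCGTCCAAGTCGTACGGA-3'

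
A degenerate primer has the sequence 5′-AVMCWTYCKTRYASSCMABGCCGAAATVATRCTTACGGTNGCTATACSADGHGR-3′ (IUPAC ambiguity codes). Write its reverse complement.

Standard pairs A↔T, G↔C; ambiguity codes pair R↔Y, M↔K, W↔W, S↔S, B↔V, D↔H, N↔N. Complement (TBKGWARGMAYRTSSGKTVCGGCTTTABTAYGAATGCCANCGATATGSTHCDCY), then reverse for 5'→3'.

5'-YCDCHTSGTATAGCNACCGTAAGYATBATTTCGGCVTKGSSTRYAMGRAWGKBT-3'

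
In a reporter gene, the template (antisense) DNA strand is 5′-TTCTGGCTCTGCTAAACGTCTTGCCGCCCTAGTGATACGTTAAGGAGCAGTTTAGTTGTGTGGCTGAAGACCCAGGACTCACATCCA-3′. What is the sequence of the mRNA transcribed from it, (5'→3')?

RNA polymerase reads the template 3'→5' and synthesizes mRNA 5'→3' by base-pairing (A→U, T→A, G↔C). The complement of the template is AAGACCGAGACGATTTGCAGAACGGCGGGATCACTATGCAATTCCTCGTCAAATCAACACACCGACTTCTGGGTCCTGAGTGTAGGT; antiparallel, so 5'→3' the coding strand is TGGATGTGAGTCCTGGGTCTTCAGCCACACAACTAAACTGCTCCTTAACGTATCACTAGGGCGGCAAGACGTTTAGCAGAGCCAGAA. Replace T with U for the mRNA.

5'-UGGAUGUGAGUCCUGGGUCUUCAGCCACACAACUAAACUGCUCCUUAACGUAUCACUAGGGCGGCAAGACGUUUAGCAGAGCCAGAA-3'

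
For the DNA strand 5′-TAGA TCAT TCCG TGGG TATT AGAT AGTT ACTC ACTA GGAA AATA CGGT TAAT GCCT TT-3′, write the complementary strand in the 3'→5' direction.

3'-ATCTAGTAAGGCACCCATAATCTATCAATGAGTGATCCTTTTATGCCAATTACGGAAA-5'

Base-pairing A↔T, G↔C gives the complement. The complementary strand is antiparallel, so paired with a 5'→3' strand it runs 3'→5'.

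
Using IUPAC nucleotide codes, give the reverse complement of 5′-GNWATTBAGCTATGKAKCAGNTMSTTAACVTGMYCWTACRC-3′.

Standard pairs A↔T, G↔C; ambiguity codes pair R↔Y, M↔K, W↔W, S↔S, B↔V, N↔N. Complement (CNWTAAVTCGATACMTMGTCNAKSAATTGBACKRGWATGYG), then reverse for 5'→3'.

5'-GYGTAWGRKCABGTTAASKANCTGMTMCATAGCTVAATWNC-3'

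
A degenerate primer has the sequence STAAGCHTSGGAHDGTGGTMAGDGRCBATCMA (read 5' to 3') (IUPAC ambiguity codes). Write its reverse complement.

5'-TKGATVGYCHCTKACCACHDTCCSADGCTTAS-3'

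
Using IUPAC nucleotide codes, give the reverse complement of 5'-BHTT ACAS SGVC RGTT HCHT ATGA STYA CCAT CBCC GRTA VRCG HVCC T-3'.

Standard pairs A↔T, G↔C; ambiguity codes pair R↔Y, S↔S, B↔V, H↔D. Complement (VDAATGTSSCBGYCAADGDATACTSARTGGTAGVGGCYATBYGCDBGGA), then reverse for 5'→3'.

5'-AGGBDCGYBTAYCGGVGATGGTRASTCATADGDAACYGBCSSTGTAADV-3'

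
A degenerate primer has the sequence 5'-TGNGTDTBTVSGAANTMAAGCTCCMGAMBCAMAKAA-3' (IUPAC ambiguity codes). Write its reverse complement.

Standard pairs A↔T, G↔C; ambiguity codes pair M↔K, S↔S, B↔V, D↔H, N↔N. Complement (ACNCAHAVABSCTTNAKTTCGAGGKCTKVGTKTMTT), then reverse for 5'→3'.

5'-TTMTKTGVKTCKGGAGCTTKANTTCSBAVAHACNCA-3'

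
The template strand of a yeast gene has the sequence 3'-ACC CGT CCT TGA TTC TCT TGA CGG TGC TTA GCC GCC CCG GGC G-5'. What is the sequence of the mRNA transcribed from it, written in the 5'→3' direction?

5'-UGGGCAGGAACUAAGAGAACUGCCACGAAUCGGCGGGGCCCGC-3'

Reading the template 3'→5' as shown, RNA polymerase pairs each base (A→U, T→A, G↔C) to build mRNA 5'→3' directly.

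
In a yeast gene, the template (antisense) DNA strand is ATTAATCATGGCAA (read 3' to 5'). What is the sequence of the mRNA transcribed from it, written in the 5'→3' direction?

5′-UAAUUAGUACCGUU-3′

Reading the template 3'→5' as shown, RNA polymerase pairs each base (A→U, T→A, G↔C) to build mRNA 5'→3' directly.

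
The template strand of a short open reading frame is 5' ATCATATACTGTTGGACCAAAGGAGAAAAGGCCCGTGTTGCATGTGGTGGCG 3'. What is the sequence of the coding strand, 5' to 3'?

The coding strand is complementary and antiparallel to the template: take the complement (A↔T, G↔C) and reverse.

5'-CGCCACCACATGCAACACGGGCCTTTTCTCCTTTGGTCCAACAGTATATGAT-3'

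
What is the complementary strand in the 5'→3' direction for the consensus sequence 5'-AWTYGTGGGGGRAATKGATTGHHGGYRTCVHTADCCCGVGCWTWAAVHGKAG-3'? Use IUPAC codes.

5'-CTMCDBTTWAWGCBCGGGHTADBGAYRCCDDCAATCMATTYCCCCCACRAWT-3'

Standard pairs A↔T, G↔C; ambiguity codes pair R↔Y, K↔M, W↔W, D↔H, V↔B. Complement (TWARCACCCCCYTTAMCTAACDDCCRYAGBDATHGGGCBCGWAWTTBDCMTC), then reverse for 5'→3'.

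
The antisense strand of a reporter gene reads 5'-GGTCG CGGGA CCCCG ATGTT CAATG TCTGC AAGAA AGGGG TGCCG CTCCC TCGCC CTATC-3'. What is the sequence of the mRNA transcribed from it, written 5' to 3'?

RNA polymerase reads the template 3'→5' and synthesizes mRNA 5'→3' by base-pairing (A→U, T→A, G↔C). The complement of the template is CCAGCGCCCTGGGGCTACAAGTTACAGACGTTCTTTCCCCACGGCGAGGGAGCGGGATAG; antiparallel, so 5'→3' the coding strand is GATAGGGCGAGGGAGCGGCACCCCTTTCTTGCAGACATTGAACATCGGGGTCCCGCGACC. Replace T with U for the mRNA.

5′-GAUAGGGCGAGGGAGCGGCACCCCUUUCUUGCAGACAUUGAACAUCGGGGUCCCGCGACC-3′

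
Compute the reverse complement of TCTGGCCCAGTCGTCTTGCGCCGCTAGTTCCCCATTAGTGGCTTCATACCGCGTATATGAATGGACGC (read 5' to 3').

Reading the sequence 3'→5' and pairing each base (A↔T, G↔C) gives the reverse complement directly.

5'-GCGTCCATTCATATACGCGGTATGAAGCCACTAATGGGGAACTAGCGGCGCAAGACGACTGGGCCAGA-3'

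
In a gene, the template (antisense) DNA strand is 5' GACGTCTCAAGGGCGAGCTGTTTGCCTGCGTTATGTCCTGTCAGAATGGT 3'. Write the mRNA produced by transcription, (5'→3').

5'-ACCAUUCUGACAGGACAUAACGCAGGCAAACAGCUCGCCCUUGAGACGUC-3'

RNA polymerase reads the template 3'→5' and synthesizes mRNA 5'→3' by base-pairing (A→U, T→A, G↔C). The complement of the template is CTGCAGAGTTCCCGCTCGACAAACGGACGCAATACAGGACAGTCTTACCA; antiparallel, so 5'→3' the coding strand is ACCATTCTGACAGGACATAACGCAGGCAAACAGCTCGCCCTTGAGACGTC. Replace T with U for the mRNA.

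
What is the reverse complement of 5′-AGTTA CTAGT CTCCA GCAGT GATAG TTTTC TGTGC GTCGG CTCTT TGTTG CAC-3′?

Reading the sequence 3'→5' and pairing each base (A↔T, G↔C) gives the reverse complement directly.

5'-GTGCAACAAAGAGCCGACGCACAGAAAACTATCACTGCTGGAGACTAGTAACT-3'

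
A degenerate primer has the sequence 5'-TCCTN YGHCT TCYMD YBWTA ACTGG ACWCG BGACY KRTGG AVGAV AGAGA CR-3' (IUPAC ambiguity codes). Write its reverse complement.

5'-YGTCTCTBTCBTCCAYMRGTCVCGWGTCCAGTTAWVRHKRGAAGDCRNAGGA-3'

Standard pairs A↔T, G↔C; ambiguity codes pair R↔Y, M↔K, W↔W, B↔V, D↔H, N↔N. Complement (AGGANRCDGAAGRKHRVWATTGACCTGWGCVCTGRMYACCTBCTBTCTCTGY), then reverse for 5'→3'.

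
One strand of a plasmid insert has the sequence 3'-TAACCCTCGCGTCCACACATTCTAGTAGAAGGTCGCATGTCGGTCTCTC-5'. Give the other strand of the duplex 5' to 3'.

5'-ATTGGGAGCGCAGGTGTGTAAGATCATCTTCCAGCGTACAGCCAGAGAG-3'

The strand is given 3'→5', so its complement runs 5'→3' in the same left-to-right order: pair each base A↔T, G↔C.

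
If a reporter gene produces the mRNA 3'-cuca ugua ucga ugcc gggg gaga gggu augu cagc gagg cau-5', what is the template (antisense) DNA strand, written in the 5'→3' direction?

5′-GAGTACATAGCTACGGCCCCCTCTCCCATACAGTCGCTCCGTA-3′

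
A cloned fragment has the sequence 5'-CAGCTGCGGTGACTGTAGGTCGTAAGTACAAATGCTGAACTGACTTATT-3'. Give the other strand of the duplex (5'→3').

5'-AATAAGTCAGTTCAGCATTTGTACTTACGACCTACAGTCACCGCAGCTG-3'

Pairing A↔T and G↔C gives GTCGACGCCACTGACATCCAGCATTCATGTTTACGACTTGACTGAATAA, running 3'→5'. Reverse for the 5'→3' convention.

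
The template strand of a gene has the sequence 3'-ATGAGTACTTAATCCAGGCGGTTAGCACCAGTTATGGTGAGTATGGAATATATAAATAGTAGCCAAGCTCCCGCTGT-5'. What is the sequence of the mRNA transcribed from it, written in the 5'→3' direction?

5'-UACUCAUGAAUUAGGUCCGCCAAUCGUGGUCAAUACCACUCAUACCUUAUAUAUUUAUCAUCGGUUCGAGGGCGACA-3'

Reading the template 3'→5' as shown, RNA polymerase pairs each base (A→U, T→A, G↔C) to build mRNA 5'→3' directly.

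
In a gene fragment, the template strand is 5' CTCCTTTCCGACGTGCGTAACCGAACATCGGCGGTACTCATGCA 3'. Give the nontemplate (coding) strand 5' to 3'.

The coding strand is complementary and antiparallel to the template: take the complement (A↔T, G↔C) and reverse.

5′-TGCATGAGTACCGCCGATGTTCGGTTACGCACGTCGGAAAGGAG-3′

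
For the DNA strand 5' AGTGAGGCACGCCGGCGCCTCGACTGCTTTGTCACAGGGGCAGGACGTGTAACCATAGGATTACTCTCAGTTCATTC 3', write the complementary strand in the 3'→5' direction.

Base-pairing A↔T, G↔C gives the complement. The complementary strand is antiparallel, so paired with a 5'→3' strand it runs 3'→5'.

3'-TCACTCCGTGCGGCCGCGGAGCTGACGAAACAGTGTCCCCGTCCTGCACATTGGTATCCTAATGAGAGTCAAGTAAG-5'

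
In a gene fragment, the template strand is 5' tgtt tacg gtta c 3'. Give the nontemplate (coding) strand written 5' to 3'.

5'-GTAACCGTAAACA-3'

The coding strand is complementary and antiparallel to the template: take the complement (A↔T, G↔C) and reverse.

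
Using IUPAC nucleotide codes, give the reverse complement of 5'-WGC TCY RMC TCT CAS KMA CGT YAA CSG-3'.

Standard pairs A↔T, G↔C; ambiguity codes pair R↔Y, M↔K, W↔W, S↔S. Complement (WCGAGRYKGAGAGTSMKTGCARTTGSC), then reverse for 5'→3'.

5'-CSGTTRACGTKMSTGAGAGKYRGAGCW-3'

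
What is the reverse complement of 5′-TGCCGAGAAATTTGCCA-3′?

Reading the sequence 3'→5' and pairing each base (A↔T, G↔C) gives the reverse complement directly.

5′-TGGCAAATTTCTCGGCA-3′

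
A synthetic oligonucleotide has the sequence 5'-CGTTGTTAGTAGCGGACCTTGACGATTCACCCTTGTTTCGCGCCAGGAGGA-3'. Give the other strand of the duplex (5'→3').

5'-TCCTCCTGGCGCGAAACAAGGGTGAATCGTCAAGGTCCGCTACTAACAACG-3'

Pairing A↔T and G↔C gives GCAACAATCATCGCCTGGAACTGCTAAGTGGGAACAAAGCGCGGTCCTCCT, running 3'→5'. Reverse for the 5'→3' convention.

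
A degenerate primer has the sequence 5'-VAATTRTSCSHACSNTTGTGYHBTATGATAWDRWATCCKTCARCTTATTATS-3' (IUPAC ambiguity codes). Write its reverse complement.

Standard pairs A↔T, G↔C; ambiguity codes pair R↔Y, K↔M, W↔W, S↔S, B↔V, D↔H, N↔N. Complement (BTTAAYASGSDTGSNAACACRDVATACTATWHYWTAGGMAGTYGAATAATAS), then reverse for 5'→3'.

5'-SATAATAAGYTGAMGGATWYHWTATCATAVDRCACAANSGTDSGSAYAATTB-3'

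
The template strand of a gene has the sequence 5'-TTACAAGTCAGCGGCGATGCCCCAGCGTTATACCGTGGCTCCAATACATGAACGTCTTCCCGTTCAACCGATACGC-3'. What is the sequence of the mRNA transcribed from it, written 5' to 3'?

5'-GCGUAUCGGUUGAACGGGAAGACGUUCAUGUAUUGGAGCCACGGUAUAACGCUGGGGCAUCGCCGCUGACUUGUAA-3'

RNA polymerase reads the template 3'→5' and synthesizes mRNA 5'→3' by base-pairing (A→U, T→A, G↔C). The complement of the template is AATGTTCAGTCGCCGCTACGGGGTCGCAATATGGCACCGAGGTTATGTACTTGCAGAAGGGCAAGTTGGCTATGCG; antiparallel, so 5'→3' the coding strand is GCGTATCGGTTGAACGGGAAGACGTTCATGTATTGGAGCCACGGTATAACGCTGGGGCATCGCCGCTGACTTGTAA. Replace T with U for the mRNA.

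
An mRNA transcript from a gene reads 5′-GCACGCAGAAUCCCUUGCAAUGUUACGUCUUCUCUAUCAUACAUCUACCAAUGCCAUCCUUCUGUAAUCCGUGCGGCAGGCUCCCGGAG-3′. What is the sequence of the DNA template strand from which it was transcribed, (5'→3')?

5′-CTCCGGGAGCCTGCCGCACGGATTACAGAAGGATGGCATTGGTAGATGTATGATAGAGAAGACGTAACATTGCAAGGGATTCTGCGTGC-3′

Replace U with T to get the coding DNA strand: GCACGCAGAATCCCTTGCAATGTTACGTCTTCTCTATCATACATCTACCAATGCCATCCTTCTGTAATCCGTGCGGCAGGCTCCCGGAG. The template strand is its reverse complement (complement CGTGCGTCTTAGGGAACGTTACAATGCAGAAGAGATAGTATGTAGATGGTTACGGTAGGAAGACATTAGGCACGCCGTCCGAGGGCCTC, then reverse).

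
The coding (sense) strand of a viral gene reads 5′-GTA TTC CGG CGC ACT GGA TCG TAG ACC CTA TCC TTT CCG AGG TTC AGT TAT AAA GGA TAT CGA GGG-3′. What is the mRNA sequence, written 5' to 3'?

5'-GUAUUCCGGCGCACUGGAUCGUAGACCCUAUCCUUUCCGAGGUUCAGUUAUAAAGGAUAUCGAGGG-3'

The mRNA is synthesized from the template strand, so it matches the coding strand with T replaced by U.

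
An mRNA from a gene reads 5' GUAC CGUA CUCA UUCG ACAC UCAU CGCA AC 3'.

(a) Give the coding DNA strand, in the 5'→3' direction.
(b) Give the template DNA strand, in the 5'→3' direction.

(a) The coding strand matches the mRNA with U→T.
(b) The template strand is the reverse complement of the coding strand.

(a) 5'-GTACCGTACTCATTCGACACTCATCGCAAC-3'
(b) 5'-GTTGCGATGAGTGTCGAATGAGTACGGTAC-3'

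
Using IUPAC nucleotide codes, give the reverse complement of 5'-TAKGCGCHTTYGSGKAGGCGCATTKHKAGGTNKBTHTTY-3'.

5'-RAADAVMNACCTMDMAATGCGCCTMCSCRAADGCGCMTA-3'

Standard pairs A↔T, G↔C; ambiguity codes pair Y↔R, K↔M, S↔S, B↔V, H↔D, N↔N. Complement (ATMCGCGDAARCSCMTCCGCGTAAMDMTCCANMVADAAR), then reverse for 5'→3'.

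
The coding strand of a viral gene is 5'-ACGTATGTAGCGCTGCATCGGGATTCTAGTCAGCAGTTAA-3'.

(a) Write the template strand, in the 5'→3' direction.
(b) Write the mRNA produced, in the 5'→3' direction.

(a) 5′-TTAACTGCTGACTAGAATCCCGATGCAGCGCTACATACGT-3′
(b) 5'-ACGUAUGUAGCGCUGCAUCGGGAUUCUAGUCAGCAGUUAA-3'

(a) The template strand is the reverse complement of the coding strand: complement TGCATACATCGCGACGTAGCCCTAAGATCAGTCGTCAATT, then reverse.
(b) mRNA matches the coding strand with T→U.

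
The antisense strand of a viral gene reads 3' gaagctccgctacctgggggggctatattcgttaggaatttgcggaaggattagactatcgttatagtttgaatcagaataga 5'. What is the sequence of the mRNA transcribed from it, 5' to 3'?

5'-CUUCGAGGCGAUGGACCCCCCCGAUAUAAGCAAUCCUUAAACGCCUUCCUAAUCUGAUAGCAAUAUCAAACUUAGUCUUAUCU-3'

Reading the template 3'→5' as shown, RNA polymerase pairs each base (A→U, T→A, G↔C) to build mRNA 5'→3' directly.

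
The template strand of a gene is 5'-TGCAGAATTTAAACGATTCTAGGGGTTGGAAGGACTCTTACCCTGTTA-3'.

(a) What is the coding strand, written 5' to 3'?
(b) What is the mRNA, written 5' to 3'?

(a) The coding strand is the reverse complement of the template: complement ACGTCTTAAATTTGCTAAGATCCCCAACCTTCCTGAGAATGGGACAAT, then reverse.
(b) mRNA has the coding-strand sequence with T→U.

(a) 5'-TAACAGGGTAAGAGTCCTTCCAACCCCTAGAATCGTTTAAATTCTGCA-3'
(b) 5′-UAACAGGGUAAGAGUCCUUCCAACCCCUAGAAUCGUUUAAAUUCUGCA-3′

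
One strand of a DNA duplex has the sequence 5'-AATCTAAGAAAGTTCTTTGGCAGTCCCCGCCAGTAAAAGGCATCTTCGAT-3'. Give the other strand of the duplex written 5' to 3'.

5'-ATCGAAGATGCCTTTTACTGGCGGGGACTGCCAAAGAACTTTCTTAGATT-3'

The complement of AATCTAAGAAAGTTCTTTGGCAGTCCCCGCCAGTAAAAGGCATCTTCGAT is TTAGATTCTTTCAAGAAACCGTCAGGGGCGGTCATTTTCCGTAGAAGCTA (A↔T, G↔C). DNA strands are antiparallel, so the complementary strand runs 3'→5'; reversing gives the 5'→3' form.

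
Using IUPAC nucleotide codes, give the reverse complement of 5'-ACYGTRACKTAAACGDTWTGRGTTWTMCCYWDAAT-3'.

Standard pairs A↔T, G↔C; ambiguity codes pair R↔Y, M↔K, W↔W, D↔H. Complement (TGRCAYTGMATTTGCHAWACYCAAWAKGGRWHTTA), then reverse for 5'→3'.

5'-ATTHWRGGKAWAACYCAWAHCGTTTAMGTYACRGT-3'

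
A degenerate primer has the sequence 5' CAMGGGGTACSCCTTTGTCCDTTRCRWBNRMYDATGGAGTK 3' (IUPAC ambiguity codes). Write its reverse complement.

5'-MACTCCATHRKYNVWYGYAAHGGACAAAGGSGTACCCCKTG-3'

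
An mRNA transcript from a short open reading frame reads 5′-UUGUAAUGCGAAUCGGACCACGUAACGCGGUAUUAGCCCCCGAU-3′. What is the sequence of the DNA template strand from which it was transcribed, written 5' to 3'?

Replace U with T to get the coding DNA strand: TTGTAATGCGAATCGGACCACGTAACGCGGTATTAGCCCCCGAT. The template strand is its reverse complement (complement AACATTACGCTTAGCCTGGTGCATTGCGCCATAATCGGGGGCTA, then reverse).

5′-ATCGGGGGCTAATACCGCGTTACGTGGTCCGATTCGCATTACAA-3′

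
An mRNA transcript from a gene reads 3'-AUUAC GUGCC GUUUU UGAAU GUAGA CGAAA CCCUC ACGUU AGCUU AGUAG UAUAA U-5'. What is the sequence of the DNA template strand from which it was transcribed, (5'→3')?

5'-TAATGCACGGCAAAAACTTACATCTGCTTTGGGAGTGCAATCGAATCATCATATTA-3'

Written 5'→3' the mRNA is UAAUAUGAUGAUUCGAUUGCACUCCCAAAGCAGAUGUAAGUUUUUGCCGUGCAUUA, so the coding DNA strand is TAATATGATGATTCGATTGCACTCCCAAAGCAGATGTAAGTTTTTGCCGTGCATTA. The template is its reverse complement.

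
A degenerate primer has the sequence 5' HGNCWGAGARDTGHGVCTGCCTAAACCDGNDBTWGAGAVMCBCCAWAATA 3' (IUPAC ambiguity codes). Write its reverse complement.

5′-TATTWTGGVGKBTCTCWAVHNCHGGTTTAGGCAGBCDCAHYTCTCWGNCD-3′

Standard pairs A↔T, G↔C; ambiguity codes pair R↔Y, M↔K, W↔W, B↔V, D↔H, N↔N. Complement (DCNGWCTCTYHACDCBGACGGATTTGGHCNHVAWCTCTBKGVGGTWTTAT), then reverse for 5'→3'.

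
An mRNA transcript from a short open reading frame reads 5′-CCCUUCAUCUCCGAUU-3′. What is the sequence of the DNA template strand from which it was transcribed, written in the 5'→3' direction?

5'-AATCGGAGATGAAGGG-3'

Replace U with T to get the coding DNA strand: CCCTTCATCTCCGATT. The template strand is its reverse complement (complement GGGAAGTAGAGGCTAA, then reverse).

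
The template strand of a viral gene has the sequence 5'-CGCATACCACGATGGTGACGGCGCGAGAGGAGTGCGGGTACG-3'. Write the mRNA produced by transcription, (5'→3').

The mRNA has the sequence of the coding strand (reverse complement of the template) with T→U. Reverse complement of CGCATACCACGATGGTGACGGCGCGAGAGGAGTGCGGGTACG is CGTACCCGCACTCCTCTCGCGCCGTCACCATCGTGGTATGCG; then T→U.

5'-CGUACCCGCACUCCUCUCGCGCCGUCACCAUCGUGGUAUGCG-3'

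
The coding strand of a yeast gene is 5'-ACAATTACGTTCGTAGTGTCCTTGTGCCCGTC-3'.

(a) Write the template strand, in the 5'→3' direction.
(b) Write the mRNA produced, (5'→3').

(a) 5'-GACGGGCACAAGGACACTACGAACGTAATTGT-3'
(b) 5'-ACAAUUACGUUCGUAGUGUCCUUGUGCCCGUC-3'

(a) The template strand is the reverse complement of the coding strand: complement TGTTAATGCAAGCATCACAGGAACACGGGCAG, then reverse.
(b) mRNA matches the coding strand with T→U.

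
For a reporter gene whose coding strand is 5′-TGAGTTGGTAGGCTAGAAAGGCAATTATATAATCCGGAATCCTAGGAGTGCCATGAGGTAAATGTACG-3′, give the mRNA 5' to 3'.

mRNA has the coding-strand sequence with U in place of T.

5′-UGAGUUGGUAGGCUAGAAAGGCAAUUAUAUAAUCCGGAAUCCUAGGAGUGCCAUGAGGUAAAUGUACG-3′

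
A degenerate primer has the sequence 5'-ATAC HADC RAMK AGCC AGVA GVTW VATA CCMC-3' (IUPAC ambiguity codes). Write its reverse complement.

5'-GKGGTATBWABCTBCTGGCTMKTYGHTDGTAT-3'

Standard pairs A↔T, G↔C; ambiguity codes pair R↔Y, M↔K, W↔W, D↔H, V↔B. Complement (TATGDTHGYTKMTCGGTCBTCBAWBTATGGKG), then reverse for 5'→3'.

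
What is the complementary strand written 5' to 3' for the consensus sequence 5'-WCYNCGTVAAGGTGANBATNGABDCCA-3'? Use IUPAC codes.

Standard pairs A↔T, G↔C; ambiguity codes pair Y↔R, W↔W, B↔V, D↔H, N↔N. Complement (WGRNGCABTTCCACTNVTANCTVHGGT), then reverse for 5'→3'.

5′-TGGHVTCNATVNTCACCTTBACGNRGW-3′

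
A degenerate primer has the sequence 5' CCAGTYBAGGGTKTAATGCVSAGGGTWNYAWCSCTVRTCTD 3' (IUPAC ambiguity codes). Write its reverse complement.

5'-HAGAYBAGSGWTRNWACCCTSBGCATTAMACCCTVRACTGG-3'

Standard pairs A↔T, G↔C; ambiguity codes pair R↔Y, K↔M, W↔W, S↔S, B↔V, D↔H, N↔N. Complement (GGTCARVTCCCAMATTACGBSTCCCAWNRTWGSGABYAGAH), then reverse for 5'→3'.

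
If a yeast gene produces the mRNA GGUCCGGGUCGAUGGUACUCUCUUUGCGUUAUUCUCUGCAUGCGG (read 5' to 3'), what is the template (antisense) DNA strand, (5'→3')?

5'-CCGCATGCAGAGAATAACGCAAAGAGAGTACCATCGACCCGGACC-3'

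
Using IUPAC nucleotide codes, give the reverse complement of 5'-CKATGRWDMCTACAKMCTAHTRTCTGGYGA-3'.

Standard pairs A↔T, G↔C; ambiguity codes pair R↔Y, M↔K, W↔W, D↔H. Complement (GMTACYWHKGATGTMKGATDAYAGACCRCT), then reverse for 5'→3'.

5'-TCRCCAGAYADTAGKMTGTAGKHWYCATMG-3'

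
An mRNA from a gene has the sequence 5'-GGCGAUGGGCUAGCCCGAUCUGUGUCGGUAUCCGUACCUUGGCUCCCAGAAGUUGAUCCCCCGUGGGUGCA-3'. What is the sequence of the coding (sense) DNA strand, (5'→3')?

5'-GGCGATGGGCTAGCCCGATCTGTGTCGGTATCCGTACCTTGGCTCCCAGAAGTTGATCCCCCGTGGGTGCA-3'

The coding DNA strand has the same 5'→3' sequence as the mRNA with U replaced by T.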